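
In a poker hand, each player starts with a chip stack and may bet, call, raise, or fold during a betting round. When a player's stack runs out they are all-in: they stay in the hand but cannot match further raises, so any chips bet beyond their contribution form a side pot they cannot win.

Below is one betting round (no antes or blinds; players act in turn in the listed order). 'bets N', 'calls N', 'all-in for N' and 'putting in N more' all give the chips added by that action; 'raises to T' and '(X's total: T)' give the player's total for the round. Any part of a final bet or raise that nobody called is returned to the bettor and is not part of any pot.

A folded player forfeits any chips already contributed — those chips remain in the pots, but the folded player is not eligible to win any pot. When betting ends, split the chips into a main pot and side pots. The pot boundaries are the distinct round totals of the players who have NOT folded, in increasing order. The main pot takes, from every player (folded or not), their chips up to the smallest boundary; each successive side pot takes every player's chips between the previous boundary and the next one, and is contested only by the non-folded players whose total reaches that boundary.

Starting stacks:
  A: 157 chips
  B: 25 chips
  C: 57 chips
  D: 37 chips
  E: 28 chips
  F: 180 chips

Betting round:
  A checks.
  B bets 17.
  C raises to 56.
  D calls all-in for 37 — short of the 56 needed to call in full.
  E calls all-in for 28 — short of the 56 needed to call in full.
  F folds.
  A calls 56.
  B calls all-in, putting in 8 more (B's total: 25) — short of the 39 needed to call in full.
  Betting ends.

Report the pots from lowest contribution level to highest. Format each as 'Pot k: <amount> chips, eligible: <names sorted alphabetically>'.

Contributions: A=56, B=25, C=56, D=37, E=28
Folded: F
Pot levels (distinct totals of non-folded players): 25, 28, 37, 56
Layer 1-25: 25 each from A, B, C, D, E = 25*5 = 125 chips; eligible A, B, C, D, E
Layer 26-28: 3 each from A, C, D, E = 3*4 = 12 chips; eligible A, C, D, E
Layer 29-37: 9 each from A, C, D = 9*3 = 27 chips; eligible A, C, D
Layer 38-56: 19 each from A, C = 19*2 = 38 chips; eligible A, C

Pot 1: 125 chips, eligible: A, B, C, D, E
Pot 2: 12 chips, eligible: A, C, D, E
Pot 3: 27 chips, eligible: A, C, D
Pot 4: 38 chips, eligible: A, C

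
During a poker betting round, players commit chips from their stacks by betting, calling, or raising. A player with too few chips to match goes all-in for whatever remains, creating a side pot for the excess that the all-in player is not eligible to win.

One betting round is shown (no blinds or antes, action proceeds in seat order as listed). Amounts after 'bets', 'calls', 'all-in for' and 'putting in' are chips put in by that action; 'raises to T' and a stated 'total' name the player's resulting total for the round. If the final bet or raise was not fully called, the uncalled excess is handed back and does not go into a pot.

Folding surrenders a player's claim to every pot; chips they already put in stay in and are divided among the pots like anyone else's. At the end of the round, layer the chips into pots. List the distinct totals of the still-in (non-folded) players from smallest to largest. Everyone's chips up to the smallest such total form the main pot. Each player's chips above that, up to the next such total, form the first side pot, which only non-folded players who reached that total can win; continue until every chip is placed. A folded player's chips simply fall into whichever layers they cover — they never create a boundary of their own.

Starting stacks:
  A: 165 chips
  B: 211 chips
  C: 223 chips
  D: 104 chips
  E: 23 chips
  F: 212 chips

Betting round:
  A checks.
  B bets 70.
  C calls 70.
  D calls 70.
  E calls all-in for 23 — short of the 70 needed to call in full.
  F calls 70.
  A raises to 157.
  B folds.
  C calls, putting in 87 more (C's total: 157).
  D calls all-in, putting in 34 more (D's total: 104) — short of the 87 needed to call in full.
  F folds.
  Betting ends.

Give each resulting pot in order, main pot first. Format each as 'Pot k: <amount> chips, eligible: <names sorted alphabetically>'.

Contributions: A=157, B=70, C=157, D=104, E=23, F=70
Folded: B, F
Pot levels (distinct totals of non-folded players): 23, 104, 157
Layer 1-23: 23 each from A, B, C, D, E, F = 23*6 = 138 chips; eligible A, C, D, E
Layer 24-104: A 81 + B 47 + C 81 + D 81 + F 47 = 337 chips; eligible A, C, D
Layer 105-157: 53 each from A, C = 53*2 = 106 chips; eligible A, C

Pot 1: 138 chips, eligible: A, C, D, E
Pot 2: 337 chips, eligible: A, C, D
Pot 3: 106 chips, eligible: A, C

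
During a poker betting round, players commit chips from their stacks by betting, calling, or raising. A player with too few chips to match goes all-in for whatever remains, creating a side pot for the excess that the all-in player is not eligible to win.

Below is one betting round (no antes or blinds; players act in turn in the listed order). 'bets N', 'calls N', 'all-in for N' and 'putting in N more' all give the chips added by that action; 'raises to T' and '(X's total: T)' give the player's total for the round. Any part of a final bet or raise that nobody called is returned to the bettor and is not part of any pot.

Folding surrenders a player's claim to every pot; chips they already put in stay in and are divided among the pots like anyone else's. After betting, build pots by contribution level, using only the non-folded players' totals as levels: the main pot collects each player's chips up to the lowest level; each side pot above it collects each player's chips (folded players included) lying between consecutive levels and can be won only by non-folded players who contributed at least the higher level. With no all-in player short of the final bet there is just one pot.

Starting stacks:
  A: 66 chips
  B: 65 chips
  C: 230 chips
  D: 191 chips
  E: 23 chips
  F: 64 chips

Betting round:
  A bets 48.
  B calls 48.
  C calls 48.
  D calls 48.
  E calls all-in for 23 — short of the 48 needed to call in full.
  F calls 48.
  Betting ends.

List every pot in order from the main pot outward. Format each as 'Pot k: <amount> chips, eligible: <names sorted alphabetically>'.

Pot 1: 138 chips, eligible: A, B, C, D, E, F
Pot 2: 125 chips, eligible: A, B, C, D, F

Derivation:
Contributions: A=48, B=48, C=48, D=48, E=23, F=48
Pot levels (distinct totals of non-folded players): 23, 48
Layer 1-23: 23 each from A, B, C, D, E, F = 23*6 = 138 chips; eligible A, B, C, D, E, F
Layer 24-48: 25 each from A, B, C, D, F = 25*5 = 125 chips; eligible A, B, C, D, F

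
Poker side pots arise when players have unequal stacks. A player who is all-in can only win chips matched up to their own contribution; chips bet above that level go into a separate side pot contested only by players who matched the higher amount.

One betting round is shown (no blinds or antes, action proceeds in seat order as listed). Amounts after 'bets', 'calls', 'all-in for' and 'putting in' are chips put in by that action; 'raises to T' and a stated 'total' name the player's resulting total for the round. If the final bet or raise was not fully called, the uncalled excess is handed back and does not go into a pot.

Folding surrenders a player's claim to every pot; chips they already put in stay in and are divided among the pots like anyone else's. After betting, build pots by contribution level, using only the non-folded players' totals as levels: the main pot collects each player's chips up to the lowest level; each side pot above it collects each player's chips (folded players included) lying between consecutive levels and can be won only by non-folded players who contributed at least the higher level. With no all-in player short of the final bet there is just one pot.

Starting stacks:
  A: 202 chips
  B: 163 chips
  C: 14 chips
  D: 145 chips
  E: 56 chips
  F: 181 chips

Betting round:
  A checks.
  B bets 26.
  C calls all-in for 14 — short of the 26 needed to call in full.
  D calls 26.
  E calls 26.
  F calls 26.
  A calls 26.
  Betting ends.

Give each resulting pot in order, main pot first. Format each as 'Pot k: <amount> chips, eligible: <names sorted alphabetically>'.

Pot 1: 84 chips, eligible: A, B, C, D, E, F
Pot 2: 60 chips, eligible: A, B, D, E, F

Derivation:
Contributions: A=26, B=26, C=14, D=26, E=26, F=26
Pot levels (distinct totals of non-folded players): 14, 26
Layer 1-14: 14 each from A, B, C, D, E, F = 14*6 = 84 chips; eligible A, B, C, D, E, F
Layer 15-26: 12 each from A, B, D, E, F = 12*5 = 60 chips; eligible A, B, D, E, F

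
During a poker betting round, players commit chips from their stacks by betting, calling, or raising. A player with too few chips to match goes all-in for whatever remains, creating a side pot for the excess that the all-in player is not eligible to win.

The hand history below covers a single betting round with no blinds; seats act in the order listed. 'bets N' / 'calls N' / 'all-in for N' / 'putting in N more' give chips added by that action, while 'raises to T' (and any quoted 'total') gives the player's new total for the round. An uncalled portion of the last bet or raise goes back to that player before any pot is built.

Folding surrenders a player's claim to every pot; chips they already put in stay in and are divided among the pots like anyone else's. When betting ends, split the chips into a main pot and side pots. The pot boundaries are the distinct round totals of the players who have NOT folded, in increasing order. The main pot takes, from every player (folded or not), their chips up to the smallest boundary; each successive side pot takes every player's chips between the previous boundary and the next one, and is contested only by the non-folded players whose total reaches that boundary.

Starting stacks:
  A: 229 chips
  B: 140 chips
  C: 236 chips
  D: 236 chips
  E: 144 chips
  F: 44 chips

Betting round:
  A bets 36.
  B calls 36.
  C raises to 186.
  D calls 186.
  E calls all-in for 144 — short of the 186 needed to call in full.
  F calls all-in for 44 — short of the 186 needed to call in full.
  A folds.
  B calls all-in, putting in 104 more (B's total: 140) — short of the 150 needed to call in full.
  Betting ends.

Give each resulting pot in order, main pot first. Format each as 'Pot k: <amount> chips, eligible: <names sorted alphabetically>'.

Contributions: A=36, B=140, C=186, D=186, E=144, F=44
Folded: A
Pot levels (distinct totals of non-folded players): 44, 140, 144, 186
Layer 1-44: A 36 + B 44 + C 44 + D 44 + E 44 + F 44 = 256 chips; eligible B, C, D, E, F
Layer 45-140: 96 each from B, C, D, E = 96*4 = 384 chips; eligible B, C, D, E
Layer 141-144: 4 each from C, D, E = 4*3 = 12 chips; eligible C, D, E
Layer 145-186: 42 each from C, D = 42*2 = 84 chips; eligible C, D

Pot 1: 256 chips, eligible: B, C, D, E, F
Pot 2: 384 chips, eligible: B, C, D, E
Pot 3: 12 chips, eligible: C, D, E
Pot 4: 84 chips, eligible: C, D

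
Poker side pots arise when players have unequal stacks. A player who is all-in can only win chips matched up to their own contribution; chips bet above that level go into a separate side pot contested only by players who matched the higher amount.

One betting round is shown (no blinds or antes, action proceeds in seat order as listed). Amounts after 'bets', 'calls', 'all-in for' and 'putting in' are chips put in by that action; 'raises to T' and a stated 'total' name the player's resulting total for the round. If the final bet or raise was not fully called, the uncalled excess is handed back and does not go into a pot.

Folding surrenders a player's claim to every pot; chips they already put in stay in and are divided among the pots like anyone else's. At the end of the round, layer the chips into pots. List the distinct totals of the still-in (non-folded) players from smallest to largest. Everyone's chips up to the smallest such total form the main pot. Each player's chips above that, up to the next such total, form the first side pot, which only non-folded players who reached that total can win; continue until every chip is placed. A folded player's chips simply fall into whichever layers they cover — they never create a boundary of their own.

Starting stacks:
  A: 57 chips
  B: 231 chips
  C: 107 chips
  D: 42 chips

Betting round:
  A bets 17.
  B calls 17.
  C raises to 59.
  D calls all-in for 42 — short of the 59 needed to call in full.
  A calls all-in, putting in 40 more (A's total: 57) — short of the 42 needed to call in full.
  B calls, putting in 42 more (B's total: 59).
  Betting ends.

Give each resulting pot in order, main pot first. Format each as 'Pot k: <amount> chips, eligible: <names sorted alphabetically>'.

Pot 1: 168 chips, eligible: A, B, C, D
Pot 2: 45 chips, eligible: A, B, C
Pot 3: 4 chips, eligible: B, C

Derivation:
Contributions: A=57, B=59, C=59, D=42
Pot levels (distinct totals of non-folded players): 42, 57, 59
Layer 1-42: 42 each from A, B, C, D = 42*4 = 168 chips; eligible A, B, C, D
Layer 43-57: 15 each from A, B, C = 15*3 = 45 chips; eligible A, B, C
Layer 58-59: 2 each from B, C = 2*2 = 4 chips; eligible B, C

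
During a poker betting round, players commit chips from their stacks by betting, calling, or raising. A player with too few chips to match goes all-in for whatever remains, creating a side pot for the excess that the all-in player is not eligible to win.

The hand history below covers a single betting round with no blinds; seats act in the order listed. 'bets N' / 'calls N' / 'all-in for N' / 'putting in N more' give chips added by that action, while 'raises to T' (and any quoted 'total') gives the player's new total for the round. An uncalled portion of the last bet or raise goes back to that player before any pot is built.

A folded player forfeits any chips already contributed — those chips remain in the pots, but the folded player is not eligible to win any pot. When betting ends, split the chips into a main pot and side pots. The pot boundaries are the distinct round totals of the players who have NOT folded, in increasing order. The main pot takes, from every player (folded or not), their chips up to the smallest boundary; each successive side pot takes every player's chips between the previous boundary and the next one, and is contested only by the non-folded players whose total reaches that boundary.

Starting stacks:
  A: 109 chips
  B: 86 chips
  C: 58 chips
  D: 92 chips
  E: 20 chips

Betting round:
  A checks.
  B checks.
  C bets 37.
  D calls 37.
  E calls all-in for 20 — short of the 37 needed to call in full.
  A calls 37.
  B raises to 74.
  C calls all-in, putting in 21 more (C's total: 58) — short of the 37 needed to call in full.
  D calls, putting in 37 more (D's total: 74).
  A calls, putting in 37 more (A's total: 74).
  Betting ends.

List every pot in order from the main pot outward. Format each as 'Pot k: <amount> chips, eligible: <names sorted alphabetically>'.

Contributions: A=74, B=74, C=58, D=74, E=20
Pot levels (distinct totals of non-folded players): 20, 58, 74
Layer 1-20: 20 each from A, B, C, D, E = 20*5 = 100 chips; eligible A, B, C, D, E
Layer 21-58: 38 each from A, B, C, D = 38*4 = 152 chips; eligible A, B, C, D
Layer 59-74: 16 each from A, B, D = 16*3 = 48 chips; eligible A, B, D

Pot 1: 100 chips, eligible: A, B, C, D, E
Pot 2: 152 chips, eligible: A, B, C, D
Pot 3: 48 chips, eligible: A, B, D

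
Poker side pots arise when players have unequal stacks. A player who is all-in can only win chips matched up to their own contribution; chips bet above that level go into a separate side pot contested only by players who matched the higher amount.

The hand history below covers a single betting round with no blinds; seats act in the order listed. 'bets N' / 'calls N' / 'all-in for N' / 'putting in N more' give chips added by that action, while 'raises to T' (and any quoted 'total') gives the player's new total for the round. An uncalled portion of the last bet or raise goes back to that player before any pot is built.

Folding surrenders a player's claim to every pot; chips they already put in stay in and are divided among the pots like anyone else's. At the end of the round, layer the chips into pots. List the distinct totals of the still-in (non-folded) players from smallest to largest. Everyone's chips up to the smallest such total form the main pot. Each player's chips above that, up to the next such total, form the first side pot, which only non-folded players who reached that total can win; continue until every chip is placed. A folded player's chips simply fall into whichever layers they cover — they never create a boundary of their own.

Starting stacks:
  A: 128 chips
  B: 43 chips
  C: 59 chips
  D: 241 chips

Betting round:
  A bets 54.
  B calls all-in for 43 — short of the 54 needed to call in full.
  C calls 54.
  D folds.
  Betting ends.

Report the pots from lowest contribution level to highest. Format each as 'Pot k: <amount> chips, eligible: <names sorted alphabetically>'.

Contributions: A=54, B=43, C=54
Folded: D
Pot levels (distinct totals of non-folded players): 43, 54
Layer 1-43: 43 each from A, B, C = 43*3 = 129 chips; eligible A, B, C
Layer 44-54: 11 each from A, C = 11*2 = 22 chips; eligible A, C

Pot 1: 129 chips, eligible: A, B, C
Pot 2: 22 chips, eligible: A, C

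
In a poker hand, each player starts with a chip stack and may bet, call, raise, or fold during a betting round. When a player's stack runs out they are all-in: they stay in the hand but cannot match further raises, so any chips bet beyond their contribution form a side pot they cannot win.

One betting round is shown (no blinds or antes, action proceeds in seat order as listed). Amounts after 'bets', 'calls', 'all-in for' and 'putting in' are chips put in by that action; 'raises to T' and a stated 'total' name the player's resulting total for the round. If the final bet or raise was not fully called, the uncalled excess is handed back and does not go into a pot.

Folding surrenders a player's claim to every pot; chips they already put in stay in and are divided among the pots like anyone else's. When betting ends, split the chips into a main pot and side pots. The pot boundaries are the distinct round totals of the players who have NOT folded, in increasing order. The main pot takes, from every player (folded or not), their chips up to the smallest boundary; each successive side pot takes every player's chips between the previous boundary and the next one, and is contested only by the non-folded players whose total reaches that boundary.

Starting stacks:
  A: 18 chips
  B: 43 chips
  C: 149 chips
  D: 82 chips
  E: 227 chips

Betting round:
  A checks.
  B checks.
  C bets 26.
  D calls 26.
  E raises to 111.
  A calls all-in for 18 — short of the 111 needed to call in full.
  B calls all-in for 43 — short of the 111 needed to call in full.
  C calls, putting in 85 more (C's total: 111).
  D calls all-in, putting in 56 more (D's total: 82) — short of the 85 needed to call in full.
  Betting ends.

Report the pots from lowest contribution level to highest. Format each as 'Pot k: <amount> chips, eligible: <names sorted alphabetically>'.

Contributions: A=18, B=43, C=111, D=82, E=111
Pot levels (distinct totals of non-folded players): 18, 43, 82, 111
Layer 1-18: 18 each from A, B, C, D, E = 18*5 = 90 chips; eligible A, B, C, D, E
Layer 19-43: 25 each from B, C, D, E = 25*4 = 100 chips; eligible B, C, D, E
Layer 44-82: 39 each from C, D, E = 39*3 = 117 chips; eligible C, D, E
Layer 83-111: 29 each from C, E = 29*2 = 58 chips; eligible C, E

Pot 1: 90 chips, eligible: A, B, C, D, E
Pot 2: 100 chips, eligible: B, C, D, E
Pot 3: 117 chips, eligible: C, D, E
Pot 4: 58 chips, eligible: C, E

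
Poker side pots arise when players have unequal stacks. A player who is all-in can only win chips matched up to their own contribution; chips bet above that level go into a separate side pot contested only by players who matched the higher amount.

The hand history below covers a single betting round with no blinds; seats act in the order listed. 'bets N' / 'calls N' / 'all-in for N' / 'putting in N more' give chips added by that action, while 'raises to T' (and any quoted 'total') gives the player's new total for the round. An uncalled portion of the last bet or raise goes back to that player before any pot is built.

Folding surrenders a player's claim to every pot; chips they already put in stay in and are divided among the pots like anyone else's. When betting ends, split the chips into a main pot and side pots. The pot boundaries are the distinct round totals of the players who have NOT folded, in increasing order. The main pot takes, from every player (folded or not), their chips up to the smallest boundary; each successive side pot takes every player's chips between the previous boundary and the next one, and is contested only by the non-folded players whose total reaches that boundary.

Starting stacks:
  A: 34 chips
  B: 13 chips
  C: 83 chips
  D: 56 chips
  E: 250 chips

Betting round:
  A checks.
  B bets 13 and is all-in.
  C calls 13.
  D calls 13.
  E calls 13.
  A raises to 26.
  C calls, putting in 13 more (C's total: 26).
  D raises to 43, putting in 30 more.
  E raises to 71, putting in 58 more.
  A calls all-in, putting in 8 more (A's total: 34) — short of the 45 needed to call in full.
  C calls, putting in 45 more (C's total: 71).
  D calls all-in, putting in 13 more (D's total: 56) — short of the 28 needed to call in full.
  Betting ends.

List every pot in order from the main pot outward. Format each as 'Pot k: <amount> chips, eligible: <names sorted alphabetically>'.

Contributions: A=34, B=13, C=71, D=56, E=71
Pot levels (distinct totals of non-folded players): 13, 34, 56, 71
Layer 1-13: 13 each from A, B, C, D, E = 13*5 = 65 chips; eligible A, B, C, D, E
Layer 14-34: 21 each from A, C, D, E = 21*4 = 84 chips; eligible A, C, D, E
Layer 35-56: 22 each from C, D, E = 22*3 = 66 chips; eligible C, D, E
Layer 57-71: 15 each from C, E = 15*2 = 30 chips; eligible C, E

Pot 1: 65 chips, eligible: A, B, C, D, E
Pot 2: 84 chips, eligible: A, C, D, E
Pot 3: 66 chips, eligible: C, D, E
Pot 4: 30 chips, eligible: C, E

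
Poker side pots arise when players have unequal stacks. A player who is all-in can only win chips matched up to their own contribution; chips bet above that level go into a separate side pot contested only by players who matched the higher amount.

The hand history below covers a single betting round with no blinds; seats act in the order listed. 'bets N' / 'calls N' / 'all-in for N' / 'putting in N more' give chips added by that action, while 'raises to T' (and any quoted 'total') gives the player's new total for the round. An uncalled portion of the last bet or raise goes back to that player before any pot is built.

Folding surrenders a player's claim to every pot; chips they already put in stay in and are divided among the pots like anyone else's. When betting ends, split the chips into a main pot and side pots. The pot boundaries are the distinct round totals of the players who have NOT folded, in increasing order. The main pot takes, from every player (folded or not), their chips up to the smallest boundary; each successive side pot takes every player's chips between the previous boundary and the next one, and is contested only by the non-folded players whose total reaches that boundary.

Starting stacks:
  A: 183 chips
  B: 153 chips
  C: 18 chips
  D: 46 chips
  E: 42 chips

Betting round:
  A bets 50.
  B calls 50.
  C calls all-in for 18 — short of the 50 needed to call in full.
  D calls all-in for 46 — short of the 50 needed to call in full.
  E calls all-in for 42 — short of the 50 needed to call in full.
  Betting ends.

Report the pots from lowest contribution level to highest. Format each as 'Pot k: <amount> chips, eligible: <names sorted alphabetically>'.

Pot 1: 90 chips, eligible: A, B, C, D, E
Pot 2: 96 chips, eligible: A, B, D, E
Pot 3: 12 chips, eligible: A, B, D
Pot 4: 8 chips, eligible: A, B

Derivation:
Contributions: A=50, B=50, C=18, D=46, E=42
Pot levels (distinct totals of non-folded players): 18, 42, 46, 50
Layer 1-18: 18 each from A, B, C, D, E = 18*5 = 90 chips; eligible A, B, C, D, E
Layer 19-42: 24 each from A, B, D, E = 24*4 = 96 chips; eligible A, B, D, E
Layer 43-46: 4 each from A, B, D = 4*3 = 12 chips; eligible A, B, D
Layer 47-50: 4 each from A, B = 4*2 = 8 chips; eligible A, B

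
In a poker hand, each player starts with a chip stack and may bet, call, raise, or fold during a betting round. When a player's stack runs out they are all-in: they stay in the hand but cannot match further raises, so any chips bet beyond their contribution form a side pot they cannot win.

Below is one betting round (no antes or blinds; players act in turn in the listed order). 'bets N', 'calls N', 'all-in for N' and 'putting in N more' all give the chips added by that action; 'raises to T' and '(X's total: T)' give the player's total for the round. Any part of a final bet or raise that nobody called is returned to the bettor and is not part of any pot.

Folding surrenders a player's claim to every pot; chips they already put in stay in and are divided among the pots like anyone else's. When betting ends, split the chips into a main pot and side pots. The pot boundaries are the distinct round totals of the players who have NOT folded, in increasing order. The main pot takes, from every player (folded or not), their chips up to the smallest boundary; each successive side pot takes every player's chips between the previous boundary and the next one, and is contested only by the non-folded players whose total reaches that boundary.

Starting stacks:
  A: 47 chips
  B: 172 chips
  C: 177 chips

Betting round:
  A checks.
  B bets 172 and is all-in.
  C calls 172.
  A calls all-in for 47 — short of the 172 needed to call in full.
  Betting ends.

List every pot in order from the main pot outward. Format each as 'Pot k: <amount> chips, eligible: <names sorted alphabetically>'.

Pot 1: 141 chips, eligible: A, B, C
Pot 2: 250 chips, eligible: B, C

Derivation:
Contributions: A=47, B=172, C=172
Pot levels (distinct totals of non-folded players): 47, 172
Layer 1-47: 47 each from A, B, C = 47*3 = 141 chips; eligible A, B, C
Layer 48-172: 125 each from B, C = 125*2 = 250 chips; eligible B, C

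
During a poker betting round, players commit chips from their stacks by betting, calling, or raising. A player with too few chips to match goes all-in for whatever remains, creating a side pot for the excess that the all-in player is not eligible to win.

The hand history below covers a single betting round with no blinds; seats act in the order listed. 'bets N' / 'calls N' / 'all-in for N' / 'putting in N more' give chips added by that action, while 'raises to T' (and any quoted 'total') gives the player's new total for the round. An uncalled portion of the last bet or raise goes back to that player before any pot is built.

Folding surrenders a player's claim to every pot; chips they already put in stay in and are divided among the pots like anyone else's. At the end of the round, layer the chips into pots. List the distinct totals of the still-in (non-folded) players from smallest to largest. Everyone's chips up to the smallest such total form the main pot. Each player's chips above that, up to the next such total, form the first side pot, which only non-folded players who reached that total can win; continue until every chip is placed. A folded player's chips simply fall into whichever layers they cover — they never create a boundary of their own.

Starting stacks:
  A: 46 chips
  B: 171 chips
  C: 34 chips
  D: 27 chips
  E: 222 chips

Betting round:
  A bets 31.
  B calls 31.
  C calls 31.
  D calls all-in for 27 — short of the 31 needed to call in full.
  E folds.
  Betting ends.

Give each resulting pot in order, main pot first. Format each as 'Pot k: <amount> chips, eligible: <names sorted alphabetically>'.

Contributions: A=31, B=31, C=31, D=27
Folded: E
Pot levels (distinct totals of non-folded players): 27, 31
Layer 1-27: 27 each from A, B, C, D = 27*4 = 108 chips; eligible A, B, C, D
Layer 28-31: 4 each from A, B, C = 4*3 = 12 chips; eligible A, B, C

Pot 1: 108 chips, eligible: A, B, C, D
Pot 2: 12 chips, eligible: A, B, C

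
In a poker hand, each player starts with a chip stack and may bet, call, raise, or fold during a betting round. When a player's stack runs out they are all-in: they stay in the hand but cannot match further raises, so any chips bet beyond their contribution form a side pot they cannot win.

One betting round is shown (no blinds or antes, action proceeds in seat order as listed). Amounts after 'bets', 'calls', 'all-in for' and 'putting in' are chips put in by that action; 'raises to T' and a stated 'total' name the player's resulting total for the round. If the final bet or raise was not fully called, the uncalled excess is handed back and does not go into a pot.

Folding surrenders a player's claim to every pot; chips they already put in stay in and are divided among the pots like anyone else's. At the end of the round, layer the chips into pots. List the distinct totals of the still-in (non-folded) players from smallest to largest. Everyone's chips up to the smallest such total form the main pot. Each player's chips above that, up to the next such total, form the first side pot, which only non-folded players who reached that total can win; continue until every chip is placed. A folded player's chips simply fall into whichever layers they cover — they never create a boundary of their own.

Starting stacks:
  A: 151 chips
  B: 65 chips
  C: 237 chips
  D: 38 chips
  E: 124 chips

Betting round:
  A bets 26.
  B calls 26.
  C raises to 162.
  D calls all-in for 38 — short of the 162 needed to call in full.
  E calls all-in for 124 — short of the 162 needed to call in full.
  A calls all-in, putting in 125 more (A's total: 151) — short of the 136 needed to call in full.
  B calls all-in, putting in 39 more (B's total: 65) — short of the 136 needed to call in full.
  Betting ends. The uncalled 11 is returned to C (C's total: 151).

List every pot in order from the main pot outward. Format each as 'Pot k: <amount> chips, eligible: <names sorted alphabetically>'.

Pot 1: 190 chips, eligible: A, B, C, D, E
Pot 2: 108 chips, eligible: A, B, C, E
Pot 3: 177 chips, eligible: A, C, E
Pot 4: 54 chips, eligible: A, C

Derivation:
Contributions (after 11 returned to C): A=151, B=65, C=151, D=38, E=124
Pot levels (distinct totals of non-folded players): 38, 65, 124, 151
Layer 1-38: 38 each from A, B, C, D, E = 38*5 = 190 chips; eligible A, B, C, D, E
Layer 39-65: 27 each from A, B, C, E = 27*4 = 108 chips; eligible A, B, C, E
Layer 66-124: 59 each from A, C, E = 59*3 = 177 chips; eligible A, C, E
Layer 125-151: 27 each from A, C = 27*2 = 54 chips; eligible A, C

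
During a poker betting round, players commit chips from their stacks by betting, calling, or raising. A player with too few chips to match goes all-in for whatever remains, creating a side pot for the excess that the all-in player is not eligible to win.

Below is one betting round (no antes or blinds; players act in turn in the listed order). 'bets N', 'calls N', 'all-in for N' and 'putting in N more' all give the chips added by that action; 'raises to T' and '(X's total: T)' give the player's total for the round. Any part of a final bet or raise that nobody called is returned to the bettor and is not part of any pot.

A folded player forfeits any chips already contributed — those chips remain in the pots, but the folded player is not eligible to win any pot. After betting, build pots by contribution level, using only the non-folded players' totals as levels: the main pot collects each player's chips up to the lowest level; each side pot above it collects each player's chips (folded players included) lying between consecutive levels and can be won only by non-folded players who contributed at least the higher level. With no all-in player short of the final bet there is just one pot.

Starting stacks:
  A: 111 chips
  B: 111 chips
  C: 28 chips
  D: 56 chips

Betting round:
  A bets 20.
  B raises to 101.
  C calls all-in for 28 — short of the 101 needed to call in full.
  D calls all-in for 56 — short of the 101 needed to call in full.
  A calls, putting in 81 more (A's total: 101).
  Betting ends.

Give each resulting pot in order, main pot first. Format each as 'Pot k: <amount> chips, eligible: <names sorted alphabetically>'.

Pot 1: 112 chips, eligible: A, B, C, D
Pot 2: 84 chips, eligible: A, B, D
Pot 3: 90 chips, eligible: A, B

Derivation:
Contributions: A=101, B=101, C=28, D=56
Pot levels (distinct totals of non-folded players): 28, 56, 101
Layer 1-28: 28 each from A, B, C, D = 28*4 = 112 chips; eligible A, B, C, D
Layer 29-56: 28 each from A, B, D = 28*3 = 84 chips; eligible A, B, D
Layer 57-101: 45 each from A, B = 45*2 = 90 chips; eligible A, B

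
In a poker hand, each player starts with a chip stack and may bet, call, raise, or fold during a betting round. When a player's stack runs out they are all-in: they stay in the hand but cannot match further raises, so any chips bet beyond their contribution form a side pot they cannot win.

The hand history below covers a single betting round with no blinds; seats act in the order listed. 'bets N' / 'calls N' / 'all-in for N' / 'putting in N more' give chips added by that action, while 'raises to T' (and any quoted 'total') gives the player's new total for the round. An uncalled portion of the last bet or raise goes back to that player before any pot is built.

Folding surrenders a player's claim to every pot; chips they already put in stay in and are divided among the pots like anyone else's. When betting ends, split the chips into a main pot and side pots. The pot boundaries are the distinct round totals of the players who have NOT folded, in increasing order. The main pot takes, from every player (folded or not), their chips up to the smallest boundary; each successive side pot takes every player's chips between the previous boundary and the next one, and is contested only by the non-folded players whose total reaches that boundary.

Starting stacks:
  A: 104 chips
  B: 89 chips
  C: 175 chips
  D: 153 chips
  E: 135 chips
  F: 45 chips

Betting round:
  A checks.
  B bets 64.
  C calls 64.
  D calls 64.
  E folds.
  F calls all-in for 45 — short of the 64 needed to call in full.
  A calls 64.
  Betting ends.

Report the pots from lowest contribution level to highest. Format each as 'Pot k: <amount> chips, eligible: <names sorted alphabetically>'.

Contributions: A=64, B=64, C=64, D=64, F=45
Folded: E
Pot levels (distinct totals of non-folded players): 45, 64
Layer 1-45: 45 each from A, B, C, D, F = 45*5 = 225 chips; eligible A, B, C, D, F
Layer 46-64: 19 each from A, B, C, D = 19*4 = 76 chips; eligible A, B, C, D

Pot 1: 225 chips, eligible: A, B, C, D, F
Pot 2: 76 chips, eligible: A, B, C, D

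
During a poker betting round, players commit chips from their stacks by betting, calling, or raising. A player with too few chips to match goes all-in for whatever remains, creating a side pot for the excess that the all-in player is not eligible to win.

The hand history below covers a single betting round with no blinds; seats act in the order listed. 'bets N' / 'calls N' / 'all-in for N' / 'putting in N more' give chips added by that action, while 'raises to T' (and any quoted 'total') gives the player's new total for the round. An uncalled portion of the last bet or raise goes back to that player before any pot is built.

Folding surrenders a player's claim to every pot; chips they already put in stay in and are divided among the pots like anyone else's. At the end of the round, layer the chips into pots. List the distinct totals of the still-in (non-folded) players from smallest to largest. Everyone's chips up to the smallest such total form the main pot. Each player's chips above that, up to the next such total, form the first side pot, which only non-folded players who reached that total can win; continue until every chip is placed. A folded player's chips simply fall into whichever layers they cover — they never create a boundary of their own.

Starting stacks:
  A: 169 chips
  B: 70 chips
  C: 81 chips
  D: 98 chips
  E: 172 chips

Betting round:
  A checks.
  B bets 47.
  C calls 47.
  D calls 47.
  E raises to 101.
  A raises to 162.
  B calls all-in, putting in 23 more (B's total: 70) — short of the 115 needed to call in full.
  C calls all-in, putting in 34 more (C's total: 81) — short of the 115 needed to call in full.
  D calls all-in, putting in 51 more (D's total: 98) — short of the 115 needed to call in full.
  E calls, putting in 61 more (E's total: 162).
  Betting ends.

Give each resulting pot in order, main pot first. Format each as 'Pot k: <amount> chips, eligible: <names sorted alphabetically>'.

Pot 1: 350 chips, eligible: A, B, C, D, E
Pot 2: 44 chips, eligible: A, C, D, E
Pot 3: 51 chips, eligible: A, D, E
Pot 4: 128 chips, eligible: A, E

Derivation:
Contributions: A=162, B=70, C=81, D=98, E=162
Pot levels (distinct totals of non-folded players): 70, 81, 98, 162
Layer 1-70: 70 each from A, B, C, D, E = 70*5 = 350 chips; eligible A, B, C, D, E
Layer 71-81: 11 each from A, C, D, E = 11*4 = 44 chips; eligible A, C, D, E
Layer 82-98: 17 each from A, D, E = 17*3 = 51 chips; eligible A, D, E
Layer 99-162: 64 each from A, E = 64*2 = 128 chips; eligible A, E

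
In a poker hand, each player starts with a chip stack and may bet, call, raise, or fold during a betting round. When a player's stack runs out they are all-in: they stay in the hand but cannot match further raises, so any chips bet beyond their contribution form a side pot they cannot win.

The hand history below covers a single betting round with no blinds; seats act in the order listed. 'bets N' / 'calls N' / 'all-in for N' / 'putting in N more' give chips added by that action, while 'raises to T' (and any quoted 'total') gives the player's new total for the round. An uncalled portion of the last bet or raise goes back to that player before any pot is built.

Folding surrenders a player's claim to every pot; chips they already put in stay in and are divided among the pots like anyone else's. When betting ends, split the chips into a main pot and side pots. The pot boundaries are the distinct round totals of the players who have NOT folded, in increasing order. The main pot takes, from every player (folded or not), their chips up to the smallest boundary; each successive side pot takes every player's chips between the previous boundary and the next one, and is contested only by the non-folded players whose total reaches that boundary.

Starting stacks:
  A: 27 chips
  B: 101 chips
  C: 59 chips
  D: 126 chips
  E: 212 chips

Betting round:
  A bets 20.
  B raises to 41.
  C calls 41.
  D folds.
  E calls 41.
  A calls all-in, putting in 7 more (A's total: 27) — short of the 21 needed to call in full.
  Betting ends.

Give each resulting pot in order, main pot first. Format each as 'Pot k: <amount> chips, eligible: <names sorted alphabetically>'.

Pot 1: 108 chips, eligible: A, B, C, E
Pot 2: 42 chips, eligible: B, C, E

Derivation:
Contributions: A=27, B=41, C=41, E=41
Folded: D
Pot levels (distinct totals of non-folded players): 27, 41
Layer 1-27: 27 each from A, B, C, E = 27*4 = 108 chips; eligible A, B, C, E
Layer 28-41: 14 each from B, C, E = 14*3 = 42 chips; eligible B, C, E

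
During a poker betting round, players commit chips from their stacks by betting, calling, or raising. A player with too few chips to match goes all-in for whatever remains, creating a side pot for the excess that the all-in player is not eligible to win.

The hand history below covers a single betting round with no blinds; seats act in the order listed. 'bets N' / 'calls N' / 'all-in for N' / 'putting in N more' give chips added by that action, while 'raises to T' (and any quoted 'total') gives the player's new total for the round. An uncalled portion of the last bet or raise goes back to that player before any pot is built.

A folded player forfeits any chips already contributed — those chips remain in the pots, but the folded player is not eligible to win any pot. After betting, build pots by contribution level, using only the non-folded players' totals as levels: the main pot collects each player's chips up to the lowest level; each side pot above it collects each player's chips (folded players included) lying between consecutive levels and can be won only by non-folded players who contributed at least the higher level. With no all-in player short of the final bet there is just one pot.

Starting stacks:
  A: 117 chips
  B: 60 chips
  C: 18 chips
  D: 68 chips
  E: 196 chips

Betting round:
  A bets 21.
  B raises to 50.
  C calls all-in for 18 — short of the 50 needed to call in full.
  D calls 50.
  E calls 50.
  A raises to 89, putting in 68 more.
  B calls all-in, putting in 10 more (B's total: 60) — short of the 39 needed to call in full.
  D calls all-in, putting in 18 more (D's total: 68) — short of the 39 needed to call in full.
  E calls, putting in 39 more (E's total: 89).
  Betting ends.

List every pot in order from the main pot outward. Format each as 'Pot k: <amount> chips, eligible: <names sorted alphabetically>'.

Pot 1: 90 chips, eligible: A, B, C, D, E
Pot 2: 168 chips, eligible: A, B, D, E
Pot 3: 24 chips, eligible: A, D, E
Pot 4: 42 chips, eligible: A, E

Derivation:
Contributions: A=89, B=60, C=18, D=68, E=89
Pot levels (distinct totals of non-folded players): 18, 60, 68, 89
Layer 1-18: 18 each from A, B, C, D, E = 18*5 = 90 chips; eligible A, B, C, D, E
Layer 19-60: 42 each from A, B, D, E = 42*4 = 168 chips; eligible A, B, D, E
Layer 61-68: 8 each from A, D, E = 8*3 = 24 chips; eligible A, D, E
Layer 69-89: 21 each from A, E = 21*2 = 42 chips; eligible A, E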